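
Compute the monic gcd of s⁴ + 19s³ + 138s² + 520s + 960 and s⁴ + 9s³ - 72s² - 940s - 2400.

s² + 14s + 48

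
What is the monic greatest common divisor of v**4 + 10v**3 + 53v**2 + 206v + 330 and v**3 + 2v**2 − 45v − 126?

v + 3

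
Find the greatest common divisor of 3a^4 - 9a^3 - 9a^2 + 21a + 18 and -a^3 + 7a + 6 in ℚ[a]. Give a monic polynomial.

By polynomial division,
  3a^4 - 9a^3 - 9a^2 + 21a + 18 = (-3a + 9)(-a^3 + 7a + 6) + (12a^2 - 24a - 36)
  -a^3 + 7a + 6 = (-(1/12)a - 1/6)(12a^2 - 24a - 36) + (0)
Last nonzero remainder: 12a^2 - 24a - 36. Dividing through by 12 gives the monic gcd a^2 - 2a - 3.

a^2 - 2a - 3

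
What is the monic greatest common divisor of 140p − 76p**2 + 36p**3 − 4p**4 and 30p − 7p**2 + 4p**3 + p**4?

Repeated division with remainder:
  −4p**4 + 36p**3 − 76p**2 + 140p = (−4)(p**4 + 4p**3 − 7p**2 + 30p) + (52p**3 − 104p**2 + 260p)
  p**4 + 4p**3 − 7p**2 + 30p = ((1/52)p + 3/26)(52p**3 − 104p**2 + 260p) + (0)
Last nonzero remainder: 52p**3 − 104p**2 + 260p. Dividing through by 52 gives the monic gcd p**3 − 2p**2 + 5p.

5p − 2p**2 + p**3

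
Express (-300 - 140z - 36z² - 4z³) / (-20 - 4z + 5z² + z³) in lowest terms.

(-60 - 16z - 4z²)/(-4 + z²)

Euclidean algorithm in ℚ[z]:
  -4z³ - 36z² - 140z - 300 = (-4)(z³ + 5z² - 4z - 20) + (-16z² - 156z - 380)
  z³ + 5z² - 4z - 20 = (-(1/16)z + 19/64)(-16z² - 156z - 380) + ((297/16)z + 1485/16)
  -16z² - 156z - 380 = (-(256/297)z - 1216/297)((297/16)z + 1485/16) + (0)
Last nonzero remainder: (297/16)z + 1485/16. Dividing through by 297/16 gives the monic gcd z + 5.
Cancel z + 5 from numerator and denominator to get the reduced form.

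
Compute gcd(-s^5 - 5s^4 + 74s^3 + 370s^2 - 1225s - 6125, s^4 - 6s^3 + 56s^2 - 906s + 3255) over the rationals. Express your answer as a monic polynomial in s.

s^2 - 12s + 35

Apply the Euclidean algorithm:
  -s^5 - 5s^4 + 74s^3 + 370s^2 - 1225s - 6125 = (-s - 11)(s^4 - 6s^3 + 56s^2 - 906s + 3255) + (64s^3 + 80s^2 - 7936s + 29680)
  s^4 - 6s^3 + 56s^2 - 906s + 3255 = ((1/64)s - 29/256)(64s^3 + 80s^2 - 7936s + 29680) + ((3025/16)s^2 - (9075/4)s + 105875/16)
  64s^3 + 80s^2 - 7936s + 29680 = ((1024/3025)s + 13568/3025)((3025/16)s^2 - (9075/4)s + 105875/16) + (0)
Last nonzero remainder: (3025/16)s^2 - (9075/4)s + 105875/16. Dividing through by 3025/16 gives the monic gcd s^2 - 12s + 35.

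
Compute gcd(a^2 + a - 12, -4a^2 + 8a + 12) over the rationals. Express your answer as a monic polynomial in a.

a - 3

Apply the Euclidean algorithm:
  a^2 + a - 12 = (-1/4)(-4a^2 + 8a + 12) + (3a - 9)
  -4a^2 + 8a + 12 = (-(4/3)a - 4/3)(3a - 9) + (0)
Last nonzero remainder: 3a - 9. Dividing through by 3 gives the monic gcd a - 3.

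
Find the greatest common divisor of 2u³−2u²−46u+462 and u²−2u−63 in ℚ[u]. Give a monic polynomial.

u+7

Euclidean algorithm in ℚ[u]:
  2u³−2u²−46u+462 = (2u+2)(u²−2u−63) + (84u+588)
  u²−2u−63 = ((1/84)u−3/28)(84u+588) + (0)
Last nonzero remainder: 84u+588. Dividing through by 84 gives the monic gcd u+7.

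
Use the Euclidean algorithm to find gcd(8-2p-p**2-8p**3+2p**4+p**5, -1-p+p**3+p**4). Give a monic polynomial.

-1+p**3

Euclidean algorithm in ℚ[p]:
  p**5+2p**4-8p**3-p**2-2p+8 = (p+1)(p**4+p**3-p-1) + (-9p**3+9)
  p**4+p**3-p-1 = (-(1/9)p-1/9)(-9p**3+9) + (0)
Last nonzero remainder: -9p**3+9. Dividing through by -9 gives the monic gcd p**3-1.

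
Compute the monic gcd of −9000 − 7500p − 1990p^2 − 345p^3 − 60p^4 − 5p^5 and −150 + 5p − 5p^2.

30 − p + p^2

Repeated division with remainder:
  −5p^5 − 60p^4 − 345p^3 − 1990p^2 − 7500p − 9000 = (p^3 + 13p^2 + 52p + 60)(−5p^2 + 5p − 150) + (0)
Last nonzero remainder: −5p^2 + 5p − 150. Dividing through by −5 gives the monic gcd p^2 − p + 30.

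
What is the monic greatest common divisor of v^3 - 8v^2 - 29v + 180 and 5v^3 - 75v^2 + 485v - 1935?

By polynomial division,
  v^3 - 8v^2 - 29v + 180 = (1/5)(5v^3 - 75v^2 + 485v - 1935) + (7v^2 - 126v + 567)
  5v^3 - 75v^2 + 485v - 1935 = ((5/7)v + 15/7)(7v^2 - 126v + 567) + (350v - 3150)
  7v^2 - 126v + 567 = ((1/50)v - 9/50)(350v - 3150) + (0)
Last nonzero remainder: 350v - 3150. Dividing through by 350 gives the monic gcd v - 9.

v - 9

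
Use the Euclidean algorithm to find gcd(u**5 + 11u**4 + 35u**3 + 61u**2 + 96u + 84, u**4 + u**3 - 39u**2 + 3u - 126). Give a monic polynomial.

u**3 + 7u**2 + 3u + 21

Repeated division with remainder:
  u**5 + 11u**4 + 35u**3 + 61u**2 + 96u + 84 = (u + 10)(u**4 + u**3 - 39u**2 + 3u - 126) + (64u**3 + 448u**2 + 192u + 1344)
  u**4 + u**3 - 39u**2 + 3u - 126 = ((1/64)u - 3/32)(64u**3 + 448u**2 + 192u + 1344) + (0)
Last nonzero remainder: 64u**3 + 448u**2 + 192u + 1344. Dividing through by 64 gives the monic gcd u**3 + 7u**2 + 3u + 21.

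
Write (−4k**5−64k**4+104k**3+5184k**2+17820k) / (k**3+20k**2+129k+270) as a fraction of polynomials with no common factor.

Apply the Euclidean algorithm:
  −4k**5−64k**4+104k**3+5184k**2+17820k = (−4k**2+16k+300)(k**3+20k**2+129k+270) + (−1800k**2−25200k−81000)
  k**3+20k**2+129k+270 = (−(1/1800)k−1/300)(−1800k**2−25200k−81000) + (0)
Last nonzero remainder: −1800k**2−25200k−81000. Dividing through by −1800 gives the monic gcd k**2+14k+45.
Cancel k**2+14k+45 from numerator and denominator to get the reduced form.

(−4k**3−8k**2+396k)/(k+6)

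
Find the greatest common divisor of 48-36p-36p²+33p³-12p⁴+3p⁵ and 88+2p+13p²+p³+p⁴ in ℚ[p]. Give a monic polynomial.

8-2p+p²

Euclidean algorithm in ℚ[p]:
  3p⁵-12p⁴+33p³-36p²-36p+48 = (3p-15)(p⁴+p³+13p²+2p+88) + (9p³+153p²-270p+1368)
  p⁴+p³+13p²+2p+88 = ((1/9)p-16/9)(9p³+153p²-270p+1368) + (315p²-630p+2520)
  9p³+153p²-270p+1368 = ((1/35)p+19/35)(315p²-630p+2520) + (0)
Last nonzero remainder: 315p²-630p+2520. Dividing through by 315 gives the monic gcd p²-2p+8.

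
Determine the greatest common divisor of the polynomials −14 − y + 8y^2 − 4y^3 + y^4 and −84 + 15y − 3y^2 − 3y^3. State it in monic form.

Repeated division with remainder:
  y^4 − 4y^3 + 8y^2 − y − 14 = (−(1/3)y + 5/3)(−3y^3 − 3y^2 + 15y − 84) + (18y^2 − 54y + 126)
  −3y^3 − 3y^2 + 15y − 84 = (−(1/6)y − 2/3)(18y^2 − 54y + 126) + (0)
Last nonzero remainder: 18y^2 − 54y + 126. Dividing through by 18 gives the monic gcd y^2 − 3y + 7.

7 − 3y + y^2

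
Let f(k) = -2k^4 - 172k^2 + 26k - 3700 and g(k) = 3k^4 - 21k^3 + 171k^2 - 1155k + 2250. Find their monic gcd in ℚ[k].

k^2 + k + 50

Euclidean algorithm in ℚ[k]:
  -2k^4 - 172k^2 + 26k - 3700 = (-2/3)(3k^4 - 21k^3 + 171k^2 - 1155k + 2250) + (-14k^3 - 58k^2 - 744k - 2200)
  3k^4 - 21k^3 + 171k^2 - 1155k + 2250 = (-(3/14)k + 117/49)(-14k^3 - 58k^2 - 744k - 2200) + ((7353/49)k^2 + (7353/49)k + 367650/49)
  -14k^3 - 58k^2 - 744k - 2200 = (-(686/7353)k - 2156/7353)((7353/49)k^2 + (7353/49)k + 367650/49) + (0)
Last nonzero remainder: (7353/49)k^2 + (7353/49)k + 367650/49. Dividing through by 7353/49 gives the monic gcd k^2 + k + 50.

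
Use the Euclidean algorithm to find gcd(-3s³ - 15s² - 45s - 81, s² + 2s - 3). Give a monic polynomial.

Repeated division with remainder:
  -3s³ - 15s² - 45s - 81 = (-3s - 9)(s² + 2s - 3) + (-36s - 108)
  s² + 2s - 3 = (-(1/36)s + 1/36)(-36s - 108) + (0)
Last nonzero remainder: -36s - 108. Dividing through by -36 gives the monic gcd s + 3.

s + 3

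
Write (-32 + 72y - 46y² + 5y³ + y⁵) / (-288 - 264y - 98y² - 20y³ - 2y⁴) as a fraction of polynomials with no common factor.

(2 - 5y + 4y² - y³)/(18 + 12y + 2y²)

Repeated division with remainder:
  y⁵ + 5y³ - 46y² + 72y - 32 = (-(1/2)y + 5)(-2y⁴ - 20y³ - 98y² - 264y - 288) + (56y³ + 312y² + 1248y + 1408)
  -2y⁴ - 20y³ - 98y² - 264y - 288 = (-(1/28)y - 31/196)(56y³ + 312y² + 1248y + 1408) + (-(200/49)y² - (800/49)y - 3200/49)
  56y³ + 312y² + 1248y + 1408 = (-(343/25)y - 539/25)(-(200/49)y² - (800/49)y - 3200/49) + (0)
Last nonzero remainder: -(200/49)y² - (800/49)y - 3200/49. Dividing through by -200/49 gives the monic gcd y² + 4y + 16.
Cancel y² + 4y + 16 from numerator and denominator to get the reduced form.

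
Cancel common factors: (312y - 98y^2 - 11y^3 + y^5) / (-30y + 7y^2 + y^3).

(-104 - 2y + 3y^2 + y^3)/(10 + y)

By polynomial division,
  y^5 - 11y^3 - 98y^2 + 312y = (y^2 - 7y + 68)(y^3 + 7y^2 - 30y) + (-784y^2 + 2352y)
  y^3 + 7y^2 - 30y = (-(1/784)y - 5/392)(-784y^2 + 2352y) + (0)
Last nonzero remainder: -784y^2 + 2352y. Dividing through by -784 gives the monic gcd y^2 - 3y.
Cancel y^2 - 3y from numerator and denominator to get the reduced form.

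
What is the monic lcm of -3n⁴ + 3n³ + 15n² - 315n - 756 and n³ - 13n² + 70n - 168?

n⁵ - 7n⁴ + n³ + 135n² - 378n - 1512

Apply the Euclidean algorithm:
  -3n⁴ + 3n³ + 15n² - 315n - 756 = (-3n - 36)(n³ - 13n² + 70n - 168) + (-243n² + 1701n - 6804)
  n³ - 13n² + 70n - 168 = (-(1/243)n + 2/81)(-243n² + 1701n - 6804) + (0)
Last nonzero remainder: -243n² + 1701n - 6804. Dividing through by -243 gives the monic gcd n² - 7n + 28.
Then lcm(f, g) = f·g / gcd(f, g); expanding and making the result monic gives the answer.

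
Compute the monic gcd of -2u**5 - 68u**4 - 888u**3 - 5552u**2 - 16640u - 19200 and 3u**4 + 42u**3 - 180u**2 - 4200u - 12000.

u**3 + 24u**2 + 180u + 400

Apply the Euclidean algorithm:
  -2u**5 - 68u**4 - 888u**3 - 5552u**2 - 16640u - 19200 = (-(2/3)u - 40/3)(3u**4 + 42u**3 - 180u**2 - 4200u - 12000) + (-448u**3 - 10752u**2 - 80640u - 179200)
  3u**4 + 42u**3 - 180u**2 - 4200u - 12000 = (-(3/448)u + 15/224)(-448u**3 - 10752u**2 - 80640u - 179200) + (0)
Last nonzero remainder: -448u**3 - 10752u**2 - 80640u - 179200. Dividing through by -448 gives the monic gcd u**3 + 24u**2 + 180u + 400.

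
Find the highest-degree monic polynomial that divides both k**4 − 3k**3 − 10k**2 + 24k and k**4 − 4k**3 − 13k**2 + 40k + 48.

Repeated division with remainder:
  k**4 − 3k**3 − 10k**2 + 24k = (k**4 − 4k**3 − 13k**2 + 40k + 48) + (k**3 + 3k**2 − 16k − 48)
  k**4 − 4k**3 − 13k**2 + 40k + 48 = (k − 7)(k**3 + 3k**2 − 16k − 48) + (24k**2 − 24k − 288)
  k**3 + 3k**2 − 16k − 48 = ((1/24)k + 1/6)(24k**2 − 24k − 288) + (0)
Last nonzero remainder: 24k**2 − 24k − 288. Dividing through by 24 gives the monic gcd k**2 − k − 12.

k**2 − k − 12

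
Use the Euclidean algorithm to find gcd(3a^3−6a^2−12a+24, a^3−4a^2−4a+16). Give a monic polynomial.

By polynomial division,
  3a^3−6a^2−12a+24 = (3)(a^3−4a^2−4a+16) + (6a^2−24)
  a^3−4a^2−4a+16 = ((1/6)a−2/3)(6a^2−24) + (0)
Last nonzero remainder: 6a^2−24. Dividing through by 6 gives the monic gcd a^2−4.

a^2−4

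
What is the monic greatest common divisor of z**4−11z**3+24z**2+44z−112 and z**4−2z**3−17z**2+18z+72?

Repeated division with remainder:
  z**4−11z**3+24z**2+44z−112 = (z**4−2z**3−17z**2+18z+72) + (−9z**3+41z**2+26z−184)
  z**4−2z**3−17z**2+18z+72 = (−(1/9)z−23/81)(−9z**3+41z**2+26z−184) + (−(200/81)z**2+(400/81)z+1600/81)
  −9z**3+41z**2+26z−184 = ((729/200)z−1863/200)(−(200/81)z**2+(400/81)z+1600/81) + (0)
Last nonzero remainder: −(200/81)z**2+(400/81)z+1600/81. Dividing through by −200/81 gives the monic gcd z**2−2z−8.

z**2−2z−8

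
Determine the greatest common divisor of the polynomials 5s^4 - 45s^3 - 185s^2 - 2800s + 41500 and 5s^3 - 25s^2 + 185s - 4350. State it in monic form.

Repeated division with remainder:
  5s^4 - 45s^3 - 185s^2 - 2800s + 41500 = (s - 4)(5s^3 - 25s^2 + 185s - 4350) + (-470s^2 + 2290s + 24100)
  5s^3 - 25s^2 + 185s - 4350 = (-(1/94)s + 3/2209)(-470s^2 + 2290s + 24100) + ((968145/2209)s - 9681450/2209)
  -470s^2 + 2290s + 24100 = (-(207646/193629)s - 1064738/193629)((968145/2209)s - 9681450/2209) + (0)
Last nonzero remainder: (968145/2209)s - 9681450/2209. Dividing through by 968145/2209 gives the monic gcd s - 10.

s - 10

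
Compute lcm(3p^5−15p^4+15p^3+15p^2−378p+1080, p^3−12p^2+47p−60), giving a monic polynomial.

Repeated division with remainder:
  3p^5−15p^4+15p^3+15p^2−378p+1080 = (3p^2+21p+126)(p^3−12p^2+47p−60) + (720p^2−5040p+8640)
  p^3−12p^2+47p−60 = ((1/720)p−1/144)(720p^2−5040p+8640) + (0)
Last nonzero remainder: 720p^2−5040p+8640. Dividing through by 720 gives the monic gcd p^2−7p+12.
Then lcm(f, g) = f·g / gcd(f, g); expanding and making the result monic gives the answer.

p^6−10p^5+30p^4−20p^3−151p^2+990p−1800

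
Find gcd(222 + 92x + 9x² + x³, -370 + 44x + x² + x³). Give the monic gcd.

74 + 6x + x²

Repeated division with remainder:
  x³ + 9x² + 92x + 222 = (x³ + x² + 44x - 370) + (8x² + 48x + 592)
  x³ + x² + 44x - 370 = ((1/8)x - 5/8)(8x² + 48x + 592) + (0)
Last nonzero remainder: 8x² + 48x + 592. Dividing through by 8 gives the monic gcd x² + 6x + 74.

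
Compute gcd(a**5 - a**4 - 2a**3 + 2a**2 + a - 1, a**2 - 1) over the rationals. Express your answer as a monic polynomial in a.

Apply the Euclidean algorithm:
  a**5 - a**4 - 2a**3 + 2a**2 + a - 1 = (a**3 - a**2 - a + 1)(a**2 - 1) + (0)
The last nonzero remainder a**2 - 1 is already monic.

a**2 - 1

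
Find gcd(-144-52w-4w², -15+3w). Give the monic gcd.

1

Apply the Euclidean algorithm:
  -4w²-52w-144 = (-(4/3)w-24)(3w-15) + (-504)
  3w-15 = (-(1/168)w+5/168)(-504) + (0)
The last nonzero remainder is the constant -504, so the polynomials are coprime and gcd = 1.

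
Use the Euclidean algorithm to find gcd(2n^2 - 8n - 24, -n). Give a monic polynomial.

1

Repeated division with remainder:
  2n^2 - 8n - 24 = (-2n + 8)(-n) + (-24)
  -n = ((1/24)n)(-24) + (0)
The last nonzero remainder is the constant -24, so the polynomials are coprime and gcd = 1.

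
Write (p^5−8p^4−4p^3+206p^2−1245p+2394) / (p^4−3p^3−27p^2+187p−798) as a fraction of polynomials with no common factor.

By polynomial division,
  p^5−8p^4−4p^3+206p^2−1245p+2394 = (p−5)(p^4−3p^3−27p^2+187p−798) + (8p^3−116p^2+488p−1596)
  p^4−3p^3−27p^2+187p−798 = ((1/8)p+23/16)(8p^3−116p^2+488p−1596) + ((315/4)p^2−315p+5985/4)
  8p^3−116p^2+488p−1596 = ((32/315)p−16/15)((315/4)p^2−315p+5985/4) + (0)
Last nonzero remainder: (315/4)p^2−315p+5985/4. Dividing through by 315/4 gives the monic gcd p^2−4p+19.
Cancel p^2−4p+19 from numerator and denominator to get the reduced form.

(p^3−4p^2−39p+126)/(p^2+p−42)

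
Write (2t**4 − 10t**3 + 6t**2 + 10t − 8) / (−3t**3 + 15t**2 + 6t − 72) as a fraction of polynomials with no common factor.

Repeated division with remainder:
  2t**4 − 10t**3 + 6t**2 + 10t − 8 = (−(2/3)t)(−3t**3 + 15t**2 + 6t − 72) + (10t**2 − 38t − 8)
  −3t**3 + 15t**2 + 6t − 72 = (−(3/10)t + 9/25)(10t**2 − 38t − 8) + ((432/25)t − 1728/25)
  10t**2 − 38t − 8 = ((125/216)t + 25/216)((432/25)t − 1728/25) + (0)
Last nonzero remainder: (432/25)t − 1728/25. Dividing through by 432/25 gives the monic gcd t − 4.
Cancel t − 4 from numerator and denominator to get the reduced form.

(−2t**3 + 2t**2 + 2t − 2)/(3t**2 − 3t − 18)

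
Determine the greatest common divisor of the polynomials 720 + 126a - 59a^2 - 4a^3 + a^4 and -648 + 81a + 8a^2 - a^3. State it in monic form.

-8 + a

Euclidean algorithm in ℚ[a]:
  a^4 - 4a^3 - 59a^2 + 126a + 720 = (-a - 4)(-a^3 + 8a^2 + 81a - 648) + (54a^2 - 198a - 1872)
  -a^3 + 8a^2 + 81a - 648 = (-(1/54)a + 13/162)(54a^2 - 198a - 1872) + ((560/9)a - 4480/9)
  54a^2 - 198a - 1872 = ((243/280)a + 1053/280)((560/9)a - 4480/9) + (0)
Last nonzero remainder: (560/9)a - 4480/9. Dividing through by 560/9 gives the monic gcd a - 8.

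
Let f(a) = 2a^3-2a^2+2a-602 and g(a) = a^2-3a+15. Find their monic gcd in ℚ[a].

1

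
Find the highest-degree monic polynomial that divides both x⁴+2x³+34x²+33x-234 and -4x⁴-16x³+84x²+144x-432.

Euclidean algorithm in ℚ[x]:
  x⁴+2x³+34x²+33x-234 = (-1/4)(-4x⁴-16x³+84x²+144x-432) + (-2x³+55x²+69x-342)
  -4x⁴-16x³+84x²+144x-432 = (2x+63)(-2x³+55x²+69x-342) + (-3519x²-3519x+21114)
  -2x³+55x²+69x-342 = ((2/3519)x-19/1173)(-3519x²-3519x+21114) + (0)
Last nonzero remainder: -3519x²-3519x+21114. Dividing through by -3519 gives the monic gcd x²+x-6.

x²+x-6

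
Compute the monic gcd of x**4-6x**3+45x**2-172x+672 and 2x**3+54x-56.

By polynomial division,
  x**4-6x**3+45x**2-172x+672 = ((1/2)x-3)(2x**3+54x-56) + (18x**2+18x+504)
  2x**3+54x-56 = ((1/9)x-1/9)(18x**2+18x+504) + (0)
Last nonzero remainder: 18x**2+18x+504. Dividing through by 18 gives the monic gcd x**2+x+28.

x**2+x+28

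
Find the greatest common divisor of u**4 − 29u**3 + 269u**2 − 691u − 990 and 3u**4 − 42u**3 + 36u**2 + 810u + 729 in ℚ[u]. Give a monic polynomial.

u**2 − 8u − 9

Euclidean algorithm in ℚ[u]:
  u**4 − 29u**3 + 269u**2 − 691u − 990 = (1/3)(3u**4 − 42u**3 + 36u**2 + 810u + 729) + (−15u**3 + 257u**2 − 961u − 1233)
  3u**4 − 42u**3 + 36u**2 + 810u + 729 = (−(1/5)u − 47/75)(−15u**3 + 257u**2 − 961u − 1233) + ((364/75)u**2 − (2912/75)u − 1092/25)
  −15u**3 + 257u**2 − 961u − 1233 = (−(1125/364)u + 10275/364)((364/75)u**2 − (2912/75)u − 1092/25) + (0)
Last nonzero remainder: (364/75)u**2 − (2912/75)u − 1092/25. Dividing through by 364/75 gives the monic gcd u**2 − 8u − 9.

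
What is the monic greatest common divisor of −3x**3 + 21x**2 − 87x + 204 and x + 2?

By polynomial division,
  −3x**3 + 21x**2 − 87x + 204 = (−3x**2 + 27x − 141)(x + 2) + (486)
  x + 2 = ((1/486)x + 1/243)(486) + (0)
The last nonzero remainder is the constant 486, so the polynomials are coprime and gcd = 1.

1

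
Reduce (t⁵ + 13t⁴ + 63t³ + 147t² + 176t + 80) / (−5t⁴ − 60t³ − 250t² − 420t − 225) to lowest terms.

(−t³ − 7t² − 16t − 16)/(5t² + 30t + 45)

Repeated division with remainder:
  t⁵ + 13t⁴ + 63t³ + 147t² + 176t + 80 = (−(1/5)t − 1/5)(−5t⁴ − 60t³ − 250t² − 420t − 225) + (t³ + 13t² + 47t + 35)
  −5t⁴ − 60t³ − 250t² − 420t − 225 = (−5t + 5)(t³ + 13t² + 47t + 35) + (−80t² − 480t − 400)
  t³ + 13t² + 47t + 35 = (−(1/80)t − 7/80)(−80t² − 480t − 400) + (0)
Last nonzero remainder: −80t² − 480t − 400. Dividing through by −80 gives the monic gcd t² + 6t + 5.
Cancel t² + 6t + 5 from numerator and denominator to get the reduced form.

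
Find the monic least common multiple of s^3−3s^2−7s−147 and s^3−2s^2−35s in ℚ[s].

s^5+2s^4−22s^3−182s^2−735s

Repeated division with remainder:
  s^3−3s^2−7s−147 = (s^3−2s^2−35s) + (−s^2+28s−147)
  s^3−2s^2−35s = (−s−26)(−s^2+28s−147) + (546s−3822)
  −s^2+28s−147 = (−(1/546)s+1/26)(546s−3822) + (0)
Last nonzero remainder: 546s−3822. Dividing through by 546 gives the monic gcd s−7.
Then lcm(f, g) = f·g / gcd(f, g); expanding and making the result monic gives the answer.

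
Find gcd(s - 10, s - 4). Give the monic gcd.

Repeated division with remainder:
  s - 10 = (s - 4) + (-6)
  s - 4 = (-(1/6)s + 2/3)(-6) + (0)
The last nonzero remainder is the constant -6, so the polynomials are coprime and gcd = 1.

1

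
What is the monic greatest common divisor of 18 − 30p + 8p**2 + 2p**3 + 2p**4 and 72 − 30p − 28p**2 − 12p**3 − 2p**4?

−9 + 6p + 2p**2 + p**3

Euclidean algorithm in ℚ[p]:
  2p**4 + 2p**3 + 8p**2 − 30p + 18 = (−1)(−2p**4 − 12p**3 − 28p**2 − 30p + 72) + (−10p**3 − 20p**2 − 60p + 90)
  −2p**4 − 12p**3 − 28p**2 − 30p + 72 = ((1/5)p + 4/5)(−10p**3 − 20p**2 − 60p + 90) + (0)
Last nonzero remainder: −10p**3 − 20p**2 − 60p + 90. Dividing through by −10 gives the monic gcd p**3 + 2p**2 + 6p − 9.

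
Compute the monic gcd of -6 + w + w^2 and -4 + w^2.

Apply the Euclidean algorithm:
  w^2 + w - 6 = (w^2 - 4) + (w - 2)
  w^2 - 4 = (w + 2)(w - 2) + (0)
The last nonzero remainder w - 2 is already monic.

-2 + w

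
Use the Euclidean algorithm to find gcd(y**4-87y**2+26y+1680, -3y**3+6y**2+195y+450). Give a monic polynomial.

y+5

Repeated division with remainder:
  y**4-87y**2+26y+1680 = (-(1/3)y-2/3)(-3y**3+6y**2+195y+450) + (-18y**2+306y+1980)
  -3y**3+6y**2+195y+450 = ((1/6)y+5/2)(-18y**2+306y+1980) + (-900y-4500)
  -18y**2+306y+1980 = ((1/50)y-11/25)(-900y-4500) + (0)
Last nonzero remainder: -900y-4500. Dividing through by -900 gives the monic gcd y+5.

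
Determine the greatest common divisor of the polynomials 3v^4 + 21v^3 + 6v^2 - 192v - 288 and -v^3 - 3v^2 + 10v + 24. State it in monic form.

v^3 + 3v^2 - 10v - 24

Repeated division with remainder:
  3v^4 + 21v^3 + 6v^2 - 192v - 288 = (-3v - 12)(-v^3 - 3v^2 + 10v + 24) + (0)
Last nonzero remainder: -v^3 - 3v^2 + 10v + 24. Dividing through by -1 gives the monic gcd v^3 + 3v^2 - 10v - 24.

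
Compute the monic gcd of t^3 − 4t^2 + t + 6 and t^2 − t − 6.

Apply the Euclidean algorithm:
  t^3 − 4t^2 + t + 6 = (t − 3)(t^2 − t − 6) + (4t − 12)
  t^2 − t − 6 = ((1/4)t + 1/2)(4t − 12) + (0)
Last nonzero remainder: 4t − 12. Dividing through by 4 gives the monic gcd t − 3.

t − 3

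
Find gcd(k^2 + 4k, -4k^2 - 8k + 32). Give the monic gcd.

k + 4

Repeated division with remainder:
  k^2 + 4k = (-1/4)(-4k^2 - 8k + 32) + (2k + 8)
  -4k^2 - 8k + 32 = (-2k + 4)(2k + 8) + (0)
Last nonzero remainder: 2k + 8. Dividing through by 2 gives the monic gcd k + 4.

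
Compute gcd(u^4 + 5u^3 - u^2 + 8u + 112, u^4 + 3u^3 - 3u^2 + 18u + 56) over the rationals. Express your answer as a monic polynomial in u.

u^3 + u^2 - 5u + 28

Repeated division with remainder:
  u^4 + 5u^3 - u^2 + 8u + 112 = (u^4 + 3u^3 - 3u^2 + 18u + 56) + (2u^3 + 2u^2 - 10u + 56)
  u^4 + 3u^3 - 3u^2 + 18u + 56 = ((1/2)u + 1)(2u^3 + 2u^2 - 10u + 56) + (0)
Last nonzero remainder: 2u^3 + 2u^2 - 10u + 56. Dividing through by 2 gives the monic gcd u^3 + u^2 - 5u + 28.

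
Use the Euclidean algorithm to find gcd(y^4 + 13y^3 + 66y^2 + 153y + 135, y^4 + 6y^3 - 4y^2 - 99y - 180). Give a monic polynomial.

Apply the Euclidean algorithm:
  y^4 + 13y^3 + 66y^2 + 153y + 135 = (y^4 + 6y^3 - 4y^2 - 99y - 180) + (7y^3 + 70y^2 + 252y + 315)
  y^4 + 6y^3 - 4y^2 - 99y - 180 = ((1/7)y - 4/7)(7y^3 + 70y^2 + 252y + 315) + (0)
Last nonzero remainder: 7y^3 + 70y^2 + 252y + 315. Dividing through by 7 gives the monic gcd y^3 + 10y^2 + 36y + 45.

y^3 + 10y^2 + 36y + 45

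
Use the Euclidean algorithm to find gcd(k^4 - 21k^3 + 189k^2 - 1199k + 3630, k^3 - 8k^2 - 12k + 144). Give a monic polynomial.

k - 6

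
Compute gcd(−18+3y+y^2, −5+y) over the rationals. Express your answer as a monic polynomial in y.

1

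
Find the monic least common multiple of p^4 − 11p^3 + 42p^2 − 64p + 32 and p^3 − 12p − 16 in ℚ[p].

p^6 − 7p^5 + 2p^4 + 60p^3 − 56p^2 − 128p + 128

Apply the Euclidean algorithm:
  p^4 − 11p^3 + 42p^2 − 64p + 32 = (p − 11)(p^3 − 12p − 16) + (54p^2 − 180p − 144)
  p^3 − 12p − 16 = ((1/54)p + 5/81)(54p^2 − 180p − 144) + ((16/9)p − 64/9)
  54p^2 − 180p − 144 = ((243/8)p + 81/4)((16/9)p − 64/9) + (0)
Last nonzero remainder: (16/9)p − 64/9. Dividing through by 16/9 gives the monic gcd p − 4.
Then lcm(f, g) = f·g / gcd(f, g); expanding and making the result monic gives the answer.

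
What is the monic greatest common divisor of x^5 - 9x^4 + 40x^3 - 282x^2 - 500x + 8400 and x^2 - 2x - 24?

By polynomial division,
  x^5 - 9x^4 + 40x^3 - 282x^2 - 500x + 8400 = (x^3 - 7x^2 + 50x - 350)(x^2 - 2x - 24) + (0)
The last nonzero remainder x^2 - 2x - 24 is already monic.

x^2 - 2x - 24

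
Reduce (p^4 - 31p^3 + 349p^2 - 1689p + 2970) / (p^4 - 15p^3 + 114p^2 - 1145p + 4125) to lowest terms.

Euclidean algorithm in ℚ[p]:
  p^4 - 31p^3 + 349p^2 - 1689p + 2970 = (p^4 - 15p^3 + 114p^2 - 1145p + 4125) + (-16p^3 + 235p^2 - 544p - 1155)
  p^4 - 15p^3 + 114p^2 - 1145p + 4125 = (-(1/16)p + 5/256)(-16p^3 + 235p^2 - 544p - 1155) + ((19305/256)p^2 - (19305/16)p + 1061775/256)
  -16p^3 + 235p^2 - 544p - 1155 = (-(4096/19305)p - 1792/6435)((19305/256)p^2 - (19305/16)p + 1061775/256) + (0)
Last nonzero remainder: (19305/256)p^2 - (19305/16)p + 1061775/256. Dividing through by 19305/256 gives the monic gcd p^2 - 16p + 55.
Cancel p^2 - 16p + 55 from numerator and denominator to get the reduced form.

(p^2 - 15p + 54)/(p^2 + p + 75)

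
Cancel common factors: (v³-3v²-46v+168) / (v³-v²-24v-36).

Euclidean algorithm in ℚ[v]:
  v³-3v²-46v+168 = (v³-v²-24v-36) + (-2v²-22v+204)
  v³-v²-24v-36 = (-(1/2)v+6)(-2v²-22v+204) + (210v-1260)
  -2v²-22v+204 = (-(1/105)v-17/105)(210v-1260) + (0)
Last nonzero remainder: 210v-1260. Dividing through by 210 gives the monic gcd v-6.
Cancel v-6 from numerator and denominator to get the reduced form.

(v²+3v-28)/(v²+5v+6)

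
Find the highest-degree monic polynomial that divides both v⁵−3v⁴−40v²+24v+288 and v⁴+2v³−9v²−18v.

v²−v−6

Repeated division with remainder:
  v⁵−3v⁴−40v²+24v+288 = (v−5)(v⁴+2v³−9v²−18v) + (19v³−67v²−66v+288)
  v⁴+2v³−9v²−18v = ((1/19)v+105/361)(19v³−67v²−66v+288) + ((5040/361)v²−(5040/361)v−30240/361)
  19v³−67v²−66v+288 = ((6859/5040)v−361/105)((5040/361)v²−(5040/361)v−30240/361) + (0)
Last nonzero remainder: (5040/361)v²−(5040/361)v−30240/361. Dividing through by 5040/361 gives the monic gcd v²−v−6.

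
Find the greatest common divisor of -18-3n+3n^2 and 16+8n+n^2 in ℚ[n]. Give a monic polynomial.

1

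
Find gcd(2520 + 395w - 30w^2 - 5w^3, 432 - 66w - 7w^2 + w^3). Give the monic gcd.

-72 - w + w^2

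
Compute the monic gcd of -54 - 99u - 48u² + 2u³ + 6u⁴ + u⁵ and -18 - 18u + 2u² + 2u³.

Euclidean algorithm in ℚ[u]:
  u⁵ + 6u⁴ + 2u³ - 48u² - 99u - 54 = ((1/2)u² + (5/2)u + 3)(2u³ + 2u² - 18u - 18) + (0)
Last nonzero remainder: 2u³ + 2u² - 18u - 18. Dividing through by 2 gives the monic gcd u³ + u² - 9u - 9.

-9 - 9u + u² + u³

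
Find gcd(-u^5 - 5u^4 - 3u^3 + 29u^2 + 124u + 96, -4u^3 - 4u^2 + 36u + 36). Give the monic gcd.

u^2 - 2u - 3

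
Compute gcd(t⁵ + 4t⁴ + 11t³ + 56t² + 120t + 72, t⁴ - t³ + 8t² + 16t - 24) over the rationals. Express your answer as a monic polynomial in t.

t³ + 8t + 24

Apply the Euclidean algorithm:
  t⁵ + 4t⁴ + 11t³ + 56t² + 120t + 72 = (t + 5)(t⁴ - t³ + 8t² + 16t - 24) + (8t³ + 64t + 192)
  t⁴ - t³ + 8t² + 16t - 24 = ((1/8)t - 1/8)(8t³ + 64t + 192) + (0)
Last nonzero remainder: 8t³ + 64t + 192. Dividing through by 8 gives the monic gcd t³ + 8t + 24.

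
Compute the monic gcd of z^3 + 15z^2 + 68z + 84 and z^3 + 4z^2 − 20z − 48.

z^2 + 8z + 12

Apply the Euclidean algorithm:
  z^3 + 15z^2 + 68z + 84 = (z^3 + 4z^2 − 20z − 48) + (11z^2 + 88z + 132)
  z^3 + 4z^2 − 20z − 48 = ((1/11)z − 4/11)(11z^2 + 88z + 132) + (0)
Last nonzero remainder: 11z^2 + 88z + 132. Dividing through by 11 gives the monic gcd z^2 + 8z + 12.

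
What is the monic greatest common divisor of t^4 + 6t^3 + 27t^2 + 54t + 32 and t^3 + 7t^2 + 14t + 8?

Euclidean algorithm in ℚ[t]:
  t^4 + 6t^3 + 27t^2 + 54t + 32 = (t - 1)(t^3 + 7t^2 + 14t + 8) + (20t^2 + 60t + 40)
  t^3 + 7t^2 + 14t + 8 = ((1/20)t + 1/5)(20t^2 + 60t + 40) + (0)
Last nonzero remainder: 20t^2 + 60t + 40. Dividing through by 20 gives the monic gcd t^2 + 3t + 2.

t^2 + 3t + 2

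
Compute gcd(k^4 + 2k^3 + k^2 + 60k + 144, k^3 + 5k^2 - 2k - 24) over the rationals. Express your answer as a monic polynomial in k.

k + 3

Repeated division with remainder:
  k^4 + 2k^3 + k^2 + 60k + 144 = (k - 3)(k^3 + 5k^2 - 2k - 24) + (18k^2 + 78k + 72)
  k^3 + 5k^2 - 2k - 24 = ((1/18)k + 1/27)(18k^2 + 78k + 72) + (-(80/9)k - 80/3)
  18k^2 + 78k + 72 = (-(81/40)k - 27/10)(-(80/9)k - 80/3) + (0)
Last nonzero remainder: -(80/9)k - 80/3. Dividing through by -80/9 gives the monic gcd k + 3.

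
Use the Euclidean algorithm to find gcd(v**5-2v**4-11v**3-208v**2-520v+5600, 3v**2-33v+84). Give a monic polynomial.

v**2-11v+28

Apply the Euclidean algorithm:
  v**5-2v**4-11v**3-208v**2-520v+5600 = ((1/3)v**3+3v**2+20v+200/3)(3v**2-33v+84) + (0)
Last nonzero remainder: 3v**2-33v+84. Dividing through by 3 gives the monic gcd v**2-11v+28.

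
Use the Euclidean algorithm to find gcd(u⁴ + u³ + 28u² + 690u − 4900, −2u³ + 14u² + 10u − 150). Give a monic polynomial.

u − 5

By polynomial division,
  u⁴ + u³ + 28u² + 690u − 4900 = (−(1/2)u − 4)(−2u³ + 14u² + 10u − 150) + (89u² + 655u − 5500)
  −2u³ + 14u² + 10u − 150 = (−(2/89)u + 2556/7921)(89u² + 655u − 5500) + (−(2573970/7921)u + 12869850/7921)
  89u² + 655u − 5500 = (−(704969/2573970)u − 871310/257397)(−(2573970/7921)u + 12869850/7921) + (0)
Last nonzero remainder: −(2573970/7921)u + 12869850/7921. Dividing through by −2573970/7921 gives the monic gcd u − 5.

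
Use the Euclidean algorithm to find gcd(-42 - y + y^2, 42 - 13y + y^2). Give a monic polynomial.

-7 + y

Apply the Euclidean algorithm:
  y^2 - y - 42 = (y^2 - 13y + 42) + (12y - 84)
  y^2 - 13y + 42 = ((1/12)y - 1/2)(12y - 84) + (0)
Last nonzero remainder: 12y - 84. Dividing through by 12 gives the monic gcd y - 7.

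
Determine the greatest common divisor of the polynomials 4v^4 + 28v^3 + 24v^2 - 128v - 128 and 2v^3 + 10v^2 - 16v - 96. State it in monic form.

v^2 + 8v + 16

Euclidean algorithm in ℚ[v]:
  4v^4 + 28v^3 + 24v^2 - 128v - 128 = (2v + 4)(2v^3 + 10v^2 - 16v - 96) + (16v^2 + 128v + 256)
  2v^3 + 10v^2 - 16v - 96 = ((1/8)v - 3/8)(16v^2 + 128v + 256) + (0)
Last nonzero remainder: 16v^2 + 128v + 256. Dividing through by 16 gives the monic gcd v^2 + 8v + 16.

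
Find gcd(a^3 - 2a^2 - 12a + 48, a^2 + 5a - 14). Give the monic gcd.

1

Euclidean algorithm in ℚ[a]:
  a^3 - 2a^2 - 12a + 48 = (a - 7)(a^2 + 5a - 14) + (37a - 50)
  a^2 + 5a - 14 = ((1/37)a + 235/1369)(37a - 50) + (-7416/1369)
  37a - 50 = (-(50653/7416)a + 34225/3708)(-7416/1369) + (0)
The last nonzero remainder is the constant -7416/1369, so the polynomials are coprime and gcd = 1.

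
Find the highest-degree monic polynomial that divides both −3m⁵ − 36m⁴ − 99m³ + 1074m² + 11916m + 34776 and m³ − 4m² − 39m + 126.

m² − m − 42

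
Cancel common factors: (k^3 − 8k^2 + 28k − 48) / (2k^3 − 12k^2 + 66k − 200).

(k^2 − 4k + 12)/(2k^2 − 4k + 50)

Apply the Euclidean algorithm:
  k^3 − 8k^2 + 28k − 48 = (1/2)(2k^3 − 12k^2 + 66k − 200) + (−2k^2 − 5k + 52)
  2k^3 − 12k^2 + 66k − 200 = (−k + 17/2)(−2k^2 − 5k + 52) + ((321/2)k − 642)
  −2k^2 − 5k + 52 = (−(4/321)k − 26/321)((321/2)k − 642) + (0)
Last nonzero remainder: (321/2)k − 642. Dividing through by 321/2 gives the monic gcd k − 4.
Cancel k − 4 from numerator and denominator to get the reduced form.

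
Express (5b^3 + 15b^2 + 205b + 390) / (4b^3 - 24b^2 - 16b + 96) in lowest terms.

Euclidean algorithm in ℚ[b]:
  5b^3 + 15b^2 + 205b + 390 = (5/4)(4b^3 - 24b^2 - 16b + 96) + (45b^2 + 225b + 270)
  4b^3 - 24b^2 - 16b + 96 = ((4/45)b - 44/45)(45b^2 + 225b + 270) + (180b + 360)
  45b^2 + 225b + 270 = ((1/4)b + 3/4)(180b + 360) + (0)
Last nonzero remainder: 180b + 360. Dividing through by 180 gives the monic gcd b + 2.
Cancel b + 2 from numerator and denominator to get the reduced form.

(5b^2 + 5b + 195)/(4b^2 - 32b + 48)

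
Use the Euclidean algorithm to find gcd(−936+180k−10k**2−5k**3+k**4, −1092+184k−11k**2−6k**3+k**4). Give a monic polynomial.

Repeated division with remainder:
  k**4−5k**3−10k**2+180k−936 = (k**4−6k**3−11k**2+184k−1092) + (k**3+k**2−4k+156)
  k**4−6k**3−11k**2+184k−1092 = (k−7)(k**3+k**2−4k+156) + (0)
The last nonzero remainder k**3+k**2−4k+156 is already monic.

156−4k+k**2+k**3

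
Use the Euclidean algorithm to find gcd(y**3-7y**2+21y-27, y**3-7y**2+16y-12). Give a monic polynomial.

y-3

Euclidean algorithm in ℚ[y]:
  y**3-7y**2+21y-27 = (y**3-7y**2+16y-12) + (5y-15)
  y**3-7y**2+16y-12 = ((1/5)y**2-(4/5)y+4/5)(5y-15) + (0)
Last nonzero remainder: 5y-15. Dividing through by 5 gives the monic gcd y-3.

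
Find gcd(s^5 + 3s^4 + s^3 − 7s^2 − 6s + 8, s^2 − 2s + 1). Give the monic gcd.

s^2 − 2s + 1

By polynomial division,
  s^5 + 3s^4 + s^3 − 7s^2 − 6s + 8 = (s^3 + 5s^2 + 10s + 8)(s^2 − 2s + 1) + (0)
The last nonzero remainder s^2 − 2s + 1 is already monic.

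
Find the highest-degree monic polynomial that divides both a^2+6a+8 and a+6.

1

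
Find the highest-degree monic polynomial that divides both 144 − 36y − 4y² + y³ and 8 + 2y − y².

−4 + y

Euclidean algorithm in ℚ[y]:
  y³ − 4y² − 36y + 144 = (−y + 2)(−y² + 2y + 8) + (−32y + 128)
  −y² + 2y + 8 = ((1/32)y + 1/16)(−32y + 128) + (0)
Last nonzero remainder: −32y + 128. Dividing through by −32 gives the monic gcd y − 4.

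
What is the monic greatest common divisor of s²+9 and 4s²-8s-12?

1

Apply the Euclidean algorithm:
  s²+9 = (1/4)(4s²-8s-12) + (2s+12)
  4s²-8s-12 = (2s-16)(2s+12) + (180)
  2s+12 = ((1/90)s+1/15)(180) + (0)
The last nonzero remainder is the constant 180, so the polynomials are coprime and gcd = 1.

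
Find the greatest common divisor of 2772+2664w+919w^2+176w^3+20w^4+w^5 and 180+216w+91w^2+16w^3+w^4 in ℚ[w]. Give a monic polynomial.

Repeated division with remainder:
  w^5+20w^4+176w^3+919w^2+2664w+2772 = (w+4)(w^4+16w^3+91w^2+216w+180) + (21w^3+339w^2+1620w+2052)
  w^4+16w^3+91w^2+216w+180 = ((1/21)w−1/147)(21w^3+339w^2+1620w+2052) + ((792/49)w^2+(6336/49)w+9504/49)
  21w^3+339w^2+1620w+2052 = ((343/264)w+931/88)((792/49)w^2+(6336/49)w+9504/49) + (0)
Last nonzero remainder: (792/49)w^2+(6336/49)w+9504/49. Dividing through by 792/49 gives the monic gcd w^2+8w+12.

12+8w+w^2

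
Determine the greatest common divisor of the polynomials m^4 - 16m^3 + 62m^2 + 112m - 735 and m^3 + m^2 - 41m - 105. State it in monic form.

Repeated division with remainder:
  m^4 - 16m^3 + 62m^2 + 112m - 735 = (m - 17)(m^3 + m^2 - 41m - 105) + (120m^2 - 480m - 2520)
  m^3 + m^2 - 41m - 105 = ((1/120)m + 1/24)(120m^2 - 480m - 2520) + (0)
Last nonzero remainder: 120m^2 - 480m - 2520. Dividing through by 120 gives the monic gcd m^2 - 4m - 21.

m^2 - 4m - 21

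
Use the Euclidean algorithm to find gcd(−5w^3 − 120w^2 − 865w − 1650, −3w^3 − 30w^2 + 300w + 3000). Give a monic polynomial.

w + 10

By polynomial division,
  −5w^3 − 120w^2 − 865w − 1650 = (5/3)(−3w^3 − 30w^2 + 300w + 3000) + (−70w^2 − 1365w − 6650)
  −3w^3 − 30w^2 + 300w + 3000 = ((3/70)w − 57/140)(−70w^2 − 1365w − 6650) + ((117/4)w + 585/2)
  −70w^2 − 1365w − 6650 = (−(280/117)w − 2660/117)((117/4)w + 585/2) + (0)
Last nonzero remainder: (117/4)w + 585/2. Dividing through by 117/4 gives the monic gcd w + 10.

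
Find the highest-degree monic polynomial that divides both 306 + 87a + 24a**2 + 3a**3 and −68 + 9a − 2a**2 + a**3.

17 + 2a + a**2

Repeated division with remainder:
  3a**3 + 24a**2 + 87a + 306 = (3)(a**3 − 2a**2 + 9a − 68) + (30a**2 + 60a + 510)
  a**3 − 2a**2 + 9a − 68 = ((1/30)a − 2/15)(30a**2 + 60a + 510) + (0)
Last nonzero remainder: 30a**2 + 60a + 510. Dividing through by 30 gives the monic gcd a**2 + 2a + 17.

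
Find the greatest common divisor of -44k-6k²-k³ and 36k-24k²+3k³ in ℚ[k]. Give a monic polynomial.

Repeated division with remainder:
  -k³-6k²-44k = (-1/3)(3k³-24k²+36k) + (-14k²-32k)
  3k³-24k²+36k = (-(3/14)k+108/49)(-14k²-32k) + ((5220/49)k)
  -14k²-32k = (-(343/2610)k-392/1305)((5220/49)k) + (0)
Last nonzero remainder: (5220/49)k. Dividing through by 5220/49 gives the monic gcd k.

k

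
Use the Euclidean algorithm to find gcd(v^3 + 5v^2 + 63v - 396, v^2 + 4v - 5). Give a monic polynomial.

1

Apply the Euclidean algorithm:
  v^3 + 5v^2 + 63v - 396 = (v + 1)(v^2 + 4v - 5) + (64v - 391)
  v^2 + 4v - 5 = ((1/64)v + 647/4096)(64v - 391) + (232497/4096)
  64v - 391 = ((262144/232497)v - 1601536/232497)(232497/4096) + (0)
The last nonzero remainder is the constant 232497/4096, so the polynomials are coprime and gcd = 1.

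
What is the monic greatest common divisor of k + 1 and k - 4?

1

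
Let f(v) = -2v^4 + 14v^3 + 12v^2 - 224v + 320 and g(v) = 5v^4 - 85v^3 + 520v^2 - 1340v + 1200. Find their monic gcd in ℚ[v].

v^3 - 11v^2 + 38v - 40

Euclidean algorithm in ℚ[v]:
  -2v^4 + 14v^3 + 12v^2 - 224v + 320 = (-2/5)(5v^4 - 85v^3 + 520v^2 - 1340v + 1200) + (-20v^3 + 220v^2 - 760v + 800)
  5v^4 - 85v^3 + 520v^2 - 1340v + 1200 = (-(1/4)v + 3/2)(-20v^3 + 220v^2 - 760v + 800) + (0)
Last nonzero remainder: -20v^3 + 220v^2 - 760v + 800. Dividing through by -20 gives the monic gcd v^3 - 11v^2 + 38v - 40.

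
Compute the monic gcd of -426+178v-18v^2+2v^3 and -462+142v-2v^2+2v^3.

-3+v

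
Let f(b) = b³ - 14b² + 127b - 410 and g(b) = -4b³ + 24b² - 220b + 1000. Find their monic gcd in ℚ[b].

b - 5

Repeated division with remainder:
  b³ - 14b² + 127b - 410 = (-1/4)(-4b³ + 24b² - 220b + 1000) + (-8b² + 72b - 160)
  -4b³ + 24b² - 220b + 1000 = ((1/2)b + 3/2)(-8b² + 72b - 160) + (-248b + 1240)
  -8b² + 72b - 160 = ((1/31)b - 4/31)(-248b + 1240) + (0)
Last nonzero remainder: -248b + 1240. Dividing through by -248 gives the monic gcd b - 5.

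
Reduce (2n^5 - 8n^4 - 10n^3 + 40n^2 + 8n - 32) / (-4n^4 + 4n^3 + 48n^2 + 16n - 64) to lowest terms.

Apply the Euclidean algorithm:
  2n^5 - 8n^4 - 10n^3 + 40n^2 + 8n - 32 = (-(1/2)n + 3/2)(-4n^4 + 4n^3 + 48n^2 + 16n - 64) + (8n^3 - 24n^2 - 48n + 64)
  -4n^4 + 4n^3 + 48n^2 + 16n - 64 = (-(1/2)n - 1)(8n^3 - 24n^2 - 48n + 64) + (0)
Last nonzero remainder: 8n^3 - 24n^2 - 48n + 64. Dividing through by 8 gives the monic gcd n^3 - 3n^2 - 6n + 8.
Cancel n^3 - 3n^2 - 6n + 8 from numerator and denominator to get the reduced form.

(-n^2 + n + 2)/(2n + 4)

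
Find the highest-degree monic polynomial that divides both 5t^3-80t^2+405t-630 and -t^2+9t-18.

t^2-9t+18

Repeated division with remainder:
  5t^3-80t^2+405t-630 = (-5t+35)(-t^2+9t-18) + (0)
Last nonzero remainder: -t^2+9t-18. Dividing through by -1 gives the monic gcd t^2-9t+18.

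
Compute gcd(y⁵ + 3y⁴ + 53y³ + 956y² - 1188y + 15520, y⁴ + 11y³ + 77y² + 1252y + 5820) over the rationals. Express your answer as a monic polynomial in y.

Repeated division with remainder:
  y⁵ + 3y⁴ + 53y³ + 956y² - 1188y + 15520 = (y - 8)(y⁴ + 11y³ + 77y² + 1252y + 5820) + (64y³ + 320y² + 3008y + 62080)
  y⁴ + 11y³ + 77y² + 1252y + 5820 = ((1/64)y + 3/32)(64y³ + 320y² + 3008y + 62080) + (0)
Last nonzero remainder: 64y³ + 320y² + 3008y + 62080. Dividing through by 64 gives the monic gcd y³ + 5y² + 47y + 970.

y³ + 5y² + 47y + 970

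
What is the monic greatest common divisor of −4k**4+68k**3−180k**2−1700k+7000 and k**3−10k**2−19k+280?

Apply the Euclidean algorithm:
  −4k**4+68k**3−180k**2−1700k+7000 = (−4k+28)(k**3−10k**2−19k+280) + (24k**2−48k−840)
  k**3−10k**2−19k+280 = ((1/24)k−1/3)(24k**2−48k−840) + (0)
Last nonzero remainder: 24k**2−48k−840. Dividing through by 24 gives the monic gcd k**2−2k−35.

k**2−2k−35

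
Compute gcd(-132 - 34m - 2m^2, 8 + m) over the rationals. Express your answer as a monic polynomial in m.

1

Euclidean algorithm in ℚ[m]:
  -2m^2 - 34m - 132 = (-2m - 18)(m + 8) + (12)
  m + 8 = ((1/12)m + 2/3)(12) + (0)
The last nonzero remainder is the constant 12, so the polynomials are coprime and gcd = 1.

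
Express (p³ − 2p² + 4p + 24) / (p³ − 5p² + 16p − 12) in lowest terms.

(p + 2)/(p − 1)

Euclidean algorithm in ℚ[p]:
  p³ − 2p² + 4p + 24 = (p³ − 5p² + 16p − 12) + (3p² − 12p + 36)
  p³ − 5p² + 16p − 12 = ((1/3)p − 1/3)(3p² − 12p + 36) + (0)
Last nonzero remainder: 3p² − 12p + 36. Dividing through by 3 gives the monic gcd p² − 4p + 12.
Cancel p² − 4p + 12 from numerator and denominator to get the reduced form.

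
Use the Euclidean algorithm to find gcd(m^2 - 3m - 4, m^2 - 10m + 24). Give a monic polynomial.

m - 4

Repeated division with remainder:
  m^2 - 3m - 4 = (m^2 - 10m + 24) + (7m - 28)
  m^2 - 10m + 24 = ((1/7)m - 6/7)(7m - 28) + (0)
Last nonzero remainder: 7m - 28. Dividing through by 7 gives the monic gcd m - 4.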